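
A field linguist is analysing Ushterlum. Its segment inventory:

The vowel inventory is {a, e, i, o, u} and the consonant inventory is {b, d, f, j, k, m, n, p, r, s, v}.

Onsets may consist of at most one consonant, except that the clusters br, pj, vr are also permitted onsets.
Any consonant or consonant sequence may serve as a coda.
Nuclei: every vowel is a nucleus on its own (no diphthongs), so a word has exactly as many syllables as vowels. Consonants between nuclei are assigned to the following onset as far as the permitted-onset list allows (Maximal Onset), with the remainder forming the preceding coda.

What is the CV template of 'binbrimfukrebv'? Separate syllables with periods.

The vowels are i, i, u, e — 4 nuclei, so 4 syllables.
V1 /i/ – V2 /i/: /nbr/ splits as /n/ + /br/ (/br/ is the longest suffix that is a licit onset).
V2 /i/ – V3 /u/: cluster /mf/ — the longest permitted-onset suffix is /f/; onset = /f/, preceding coda = /m/.
V3 /u/ – V4 /e/: /kr/ — longest licit onset from the right is /r/, leaving /k/ as coda.
Result: bin.brim.fuk.rebv.
Mapping each syllable to C/V: /bin/ → CVC, /brim/ → CCVC, /fuk/ → CVC, /rebv/ → CVCC.

CVC.CCVC.CVC.CVCC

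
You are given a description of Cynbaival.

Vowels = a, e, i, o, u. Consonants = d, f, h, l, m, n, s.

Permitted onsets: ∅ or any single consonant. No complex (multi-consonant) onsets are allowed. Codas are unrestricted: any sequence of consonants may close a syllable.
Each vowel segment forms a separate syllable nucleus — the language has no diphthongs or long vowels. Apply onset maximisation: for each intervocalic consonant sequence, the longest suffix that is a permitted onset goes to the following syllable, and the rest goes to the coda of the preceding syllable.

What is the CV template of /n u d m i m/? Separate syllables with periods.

CVC.CVC

Nuclei (vowels): u, i → 2 syllables.
σ1/σ2 boundary: /dm/ — longest licit onset from the right is /m/, leaving /d/ as coda.
Putting it together: nud.mim.
Mapping each syllable to C/V: /nud/ → CVC, /mim/ → CVC.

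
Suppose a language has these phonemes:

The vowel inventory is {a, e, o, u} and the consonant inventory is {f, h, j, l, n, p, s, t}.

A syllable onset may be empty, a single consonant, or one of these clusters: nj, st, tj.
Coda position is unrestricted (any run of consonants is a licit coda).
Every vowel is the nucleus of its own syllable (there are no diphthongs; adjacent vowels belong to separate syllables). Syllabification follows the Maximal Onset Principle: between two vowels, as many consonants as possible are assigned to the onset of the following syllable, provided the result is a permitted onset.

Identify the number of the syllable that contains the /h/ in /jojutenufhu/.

The vowels are o, u, e, u, u — 5 nuclei, so 5 syllables.
σ1/σ2 boundary: just /j/ — single C goes to the following onset.
σ2/σ3 boundary: just /t/ — single C goes to the following onset.
σ3/σ4 boundary: /n/ → onset of the next syllable (single consonants are always licit onsets).
σ4/σ5 boundary: /fh/ — longest licit onset from the right is /h/, leaving /f/ as coda.
Result: jo.ju.te.nuf.hu.
The /h/ is in the onset of syllable 5 (/hu/).

5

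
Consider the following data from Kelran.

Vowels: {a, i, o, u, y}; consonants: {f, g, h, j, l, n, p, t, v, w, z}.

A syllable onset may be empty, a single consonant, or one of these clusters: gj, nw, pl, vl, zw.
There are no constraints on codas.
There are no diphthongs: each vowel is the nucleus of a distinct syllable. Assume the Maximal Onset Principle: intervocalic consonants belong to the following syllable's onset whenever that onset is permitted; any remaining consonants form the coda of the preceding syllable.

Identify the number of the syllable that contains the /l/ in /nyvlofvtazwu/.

2

Nuclei (vowels): y, o, a, u → 4 syllables.
V1 /y/ – V2 /o/: /vl/ — entire cluster is a permitted onset → onset /vl/, coda ∅.
V2 /o/ – V3 /a/: /fvt/ — longest licit onset from the right is /t/, leaving /fv/ as coda.
V3 /a/ – V4 /u/: /zw/ is a licit onset in full, so it all attaches to the next syllable.
Syllabification: ny.vlofv.ta.zwu.
The /l/ is in the onset of syllable 2 (/vlofv/).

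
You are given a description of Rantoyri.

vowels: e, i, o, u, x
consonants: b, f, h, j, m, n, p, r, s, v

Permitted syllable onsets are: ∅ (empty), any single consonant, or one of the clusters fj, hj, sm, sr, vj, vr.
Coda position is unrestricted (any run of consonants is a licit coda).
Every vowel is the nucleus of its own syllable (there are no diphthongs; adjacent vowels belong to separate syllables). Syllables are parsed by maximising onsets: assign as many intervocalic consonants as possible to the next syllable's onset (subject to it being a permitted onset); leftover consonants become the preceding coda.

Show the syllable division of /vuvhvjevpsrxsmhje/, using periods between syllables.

vuvh.vjevp.srxsm.hje

Nuclei (vowels): u, e, x, e → 4 syllables.
Between /u/ (V1) and /e/ (V2): cluster /vhvj/ — the longest permitted-onset suffix is /vj/; onset = /vj/, preceding coda = /vh/.
Between /e/ (V2) and /x/ (V3): /vpsr/ splits as /vp/ + /sr/ (/sr/ is the longest suffix that is a licit onset).
Between /x/ (V3) and /e/ (V4): /smhj/; trying suffixes from longest down, /hj/ is the first permitted one, so coda /sm/ | onset /hj/.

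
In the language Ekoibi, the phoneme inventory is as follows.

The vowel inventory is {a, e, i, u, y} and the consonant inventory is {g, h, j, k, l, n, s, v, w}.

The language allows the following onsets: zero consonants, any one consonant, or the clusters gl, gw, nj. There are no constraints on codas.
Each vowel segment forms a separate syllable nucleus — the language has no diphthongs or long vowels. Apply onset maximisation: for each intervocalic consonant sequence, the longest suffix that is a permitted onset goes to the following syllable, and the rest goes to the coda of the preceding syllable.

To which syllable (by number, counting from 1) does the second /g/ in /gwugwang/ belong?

Nuclei (vowels): u, a → 2 syllables.
σ1/σ2 boundary: cluster /gw/ — /gw/ is itself a permitted onset, so the whole cluster goes right; preceding coda = ∅.
Putting it together: gwu.gwang.
The second /g/ is in the onset of syllable 2 (/gwang/).

2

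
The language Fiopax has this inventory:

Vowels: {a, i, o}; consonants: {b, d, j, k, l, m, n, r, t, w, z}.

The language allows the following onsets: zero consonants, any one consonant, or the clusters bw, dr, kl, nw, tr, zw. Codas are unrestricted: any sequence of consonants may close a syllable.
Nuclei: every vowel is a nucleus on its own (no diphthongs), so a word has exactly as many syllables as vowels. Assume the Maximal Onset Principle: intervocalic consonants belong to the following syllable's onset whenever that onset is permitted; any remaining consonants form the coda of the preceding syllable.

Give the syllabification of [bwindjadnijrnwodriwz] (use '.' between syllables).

Vowels present: i, a, i, o, i; each is a nucleus, giving 5 syllables.
Between /i/ (V1) and /a/ (V2): /ndj/ splits as /nd/ + /j/ (/j/ is the longest suffix that is a licit onset).
Between /a/ (V2) and /i/ (V3): /dn/ splits as /d/ + /n/ (/n/ is the longest suffix that is a licit onset).
Between /i/ (V3) and /o/ (V4): /jrnw/; trying suffixes from longest down, /nw/ is the first permitted one, so coda /jr/ | onset /nw/.
Between /o/ (V4) and /i/ (V5): cluster /dr/ — /dr/ is itself a permitted onset, so the whole cluster goes right; preceding coda = ∅.

bwind.jad.nijr.nwo.driwz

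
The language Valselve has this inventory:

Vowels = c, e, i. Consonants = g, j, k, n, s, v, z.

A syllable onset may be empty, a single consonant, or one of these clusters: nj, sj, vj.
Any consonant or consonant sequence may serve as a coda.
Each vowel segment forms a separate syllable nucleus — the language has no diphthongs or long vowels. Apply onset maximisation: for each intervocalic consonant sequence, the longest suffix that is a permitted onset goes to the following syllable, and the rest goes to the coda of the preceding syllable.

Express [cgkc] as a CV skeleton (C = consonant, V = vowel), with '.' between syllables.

VC.CV

The vowels are c, c — 2 nuclei, so 2 syllables.
/c…c/ gap (V1→V2): /gk/ splits as /g/ + /k/ (/k/ is the longest suffix that is a licit onset).
So the parse is cg.kc.
Mapping each syllable to C/V: /cg/ → VC, /kc/ → CV.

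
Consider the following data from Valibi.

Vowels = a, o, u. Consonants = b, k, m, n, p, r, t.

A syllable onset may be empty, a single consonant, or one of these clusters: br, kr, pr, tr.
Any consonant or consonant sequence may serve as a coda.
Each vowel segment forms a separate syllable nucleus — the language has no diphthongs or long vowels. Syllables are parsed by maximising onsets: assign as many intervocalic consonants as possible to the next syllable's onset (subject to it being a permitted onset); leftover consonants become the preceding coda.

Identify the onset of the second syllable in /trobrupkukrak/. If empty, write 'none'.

Nuclei (vowels): o, u, u, a → 4 syllables.
σ1/σ2 boundary: /br/ is a licit onset in full, so it all attaches to the next syllable.
σ2/σ3 boundary: cluster /pk/ — the longest permitted-onset suffix is /k/; onset = /k/, preceding coda = /p/.
σ3/σ4 boundary: cluster /kr/ — /kr/ is itself a permitted onset, so the whole cluster goes right; preceding coda = ∅.
Syllabification: tro.brup.ku.krak.
Syllable 2 is /brup/: onset /br/, nucleus /u/, coda /p/.

br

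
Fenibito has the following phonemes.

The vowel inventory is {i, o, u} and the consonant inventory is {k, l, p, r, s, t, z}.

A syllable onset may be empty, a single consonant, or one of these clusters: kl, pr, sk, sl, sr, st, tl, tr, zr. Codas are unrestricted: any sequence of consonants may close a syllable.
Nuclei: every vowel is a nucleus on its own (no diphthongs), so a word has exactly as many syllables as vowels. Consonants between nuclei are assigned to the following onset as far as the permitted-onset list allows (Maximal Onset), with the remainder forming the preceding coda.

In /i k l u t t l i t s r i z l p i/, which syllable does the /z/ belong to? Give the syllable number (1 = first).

Vowels present: i, u, i, i, i; each is a nucleus, giving 5 syllables.
Between /i/ (V1) and /u/ (V2): cluster /kl/ — /kl/ is itself a permitted onset, so the whole cluster goes right; preceding coda = ∅.
Between /u/ (V2) and /i/ (V3): /ttl/ — longest licit onset from the right is /tl/, leaving /t/ as coda.
Between /i/ (V3) and /i/ (V4): cluster /tsr/ — the longest permitted-onset suffix is /sr/; onset = /sr/, preceding coda = /t/.
Between /i/ (V4) and /i/ (V5): /zlp/ — longest licit onset from the right is /p/, leaving /zl/ as coda.
Syllabification: i.klut.tlit.srizl.pi.
The /z/ is in the coda of syllable 4 (/srizl/).

4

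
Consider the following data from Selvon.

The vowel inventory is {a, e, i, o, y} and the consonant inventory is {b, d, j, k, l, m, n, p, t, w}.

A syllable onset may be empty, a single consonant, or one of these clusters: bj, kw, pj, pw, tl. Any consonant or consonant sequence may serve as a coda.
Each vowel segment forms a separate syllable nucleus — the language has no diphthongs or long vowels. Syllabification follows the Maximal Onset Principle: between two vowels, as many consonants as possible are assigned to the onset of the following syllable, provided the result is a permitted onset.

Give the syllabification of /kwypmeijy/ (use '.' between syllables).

kwyp.me.i.jy

Vowels present: y, e, i, y; each is a nucleus, giving 4 syllables.
/y…e/ gap (V1→V2): /pm/; trying suffixes from longest down, /m/ is the first permitted one, so coda /p/ | onset /m/.
/e…i/ gap (V2→V3): no consonants, so the boundary falls immediately after /e/.
/i…y/ gap (V3→V4): just /j/ — single C goes to the following onset.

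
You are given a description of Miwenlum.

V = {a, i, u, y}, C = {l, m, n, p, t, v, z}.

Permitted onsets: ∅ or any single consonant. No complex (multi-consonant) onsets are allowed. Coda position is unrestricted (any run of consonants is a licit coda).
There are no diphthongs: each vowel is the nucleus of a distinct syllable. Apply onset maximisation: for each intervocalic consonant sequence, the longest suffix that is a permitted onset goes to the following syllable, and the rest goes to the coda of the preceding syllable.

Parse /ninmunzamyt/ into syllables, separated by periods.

nin.mun.za.myt

Nuclei (vowels): i, u, a, y → 4 syllables.
V1 /i/ – V2 /u/: /nm/ splits as /n/ + /m/ (/m/ is the longest suffix that is a licit onset).
V2 /u/ – V3 /a/: /nz/; trying suffixes from longest down, /z/ is the first permitted one, so coda /n/ | onset /z/.
V3 /a/ – V4 /y/: /m/ is a single consonant, so it becomes the next onset.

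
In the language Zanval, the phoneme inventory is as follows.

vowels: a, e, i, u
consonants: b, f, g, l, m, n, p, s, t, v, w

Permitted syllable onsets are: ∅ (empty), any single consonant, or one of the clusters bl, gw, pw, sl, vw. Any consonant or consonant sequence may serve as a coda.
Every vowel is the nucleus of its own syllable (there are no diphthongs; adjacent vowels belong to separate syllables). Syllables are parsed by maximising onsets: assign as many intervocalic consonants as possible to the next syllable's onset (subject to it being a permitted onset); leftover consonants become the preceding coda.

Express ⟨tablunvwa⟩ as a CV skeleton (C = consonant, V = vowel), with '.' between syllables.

Nuclei (vowels): a, u, a → 3 syllables.
/a…u/ gap (V1→V2): /bl/ — entire cluster is a permitted onset → onset /bl/, coda ∅.
/u…a/ gap (V2→V3): /nvw/; trying suffixes from longest down, /vw/ is the first permitted one, so coda /n/ | onset /vw/.
Syllabification: ta.blun.vwa.
Mapping each syllable to C/V: /ta/ → CV, /blun/ → CCVC, /vwa/ → CCV.

CV.CCVC.CCV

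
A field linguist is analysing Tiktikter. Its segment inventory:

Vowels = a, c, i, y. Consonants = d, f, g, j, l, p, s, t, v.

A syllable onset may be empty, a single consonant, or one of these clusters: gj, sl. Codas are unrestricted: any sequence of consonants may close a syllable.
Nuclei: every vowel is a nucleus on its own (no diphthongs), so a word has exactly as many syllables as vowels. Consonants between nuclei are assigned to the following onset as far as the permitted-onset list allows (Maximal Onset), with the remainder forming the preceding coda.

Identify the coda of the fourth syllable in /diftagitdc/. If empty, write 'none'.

Vowels present: i, a, i, c; each is a nucleus, giving 4 syllables.
/i…a/ gap (V1→V2): cluster /ft/ — the longest permitted-onset suffix is /t/; onset = /t/, preceding coda = /f/.
/a…i/ gap (V2→V3): just /g/ — single C goes to the following onset.
/i…c/ gap (V3→V4): cluster /td/ — the longest permitted-onset suffix is /d/; onset = /d/, preceding coda = /t/.
Syllabification: dif.ta.git.dc.
Syllable 4 is /dc/: onset /d/, nucleus /c/, coda ∅.

none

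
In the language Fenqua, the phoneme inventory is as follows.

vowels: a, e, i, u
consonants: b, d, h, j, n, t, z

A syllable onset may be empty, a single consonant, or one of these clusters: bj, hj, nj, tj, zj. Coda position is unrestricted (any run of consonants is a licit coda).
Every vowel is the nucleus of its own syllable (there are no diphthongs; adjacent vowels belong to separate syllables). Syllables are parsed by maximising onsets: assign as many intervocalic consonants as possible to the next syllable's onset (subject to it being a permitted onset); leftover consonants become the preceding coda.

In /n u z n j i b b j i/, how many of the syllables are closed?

2

Vowels present: u, i, i; each is a nucleus, giving 3 syllables.
/u…i/ gap (V1→V2): cluster /znj/ — the longest permitted-onset suffix is /nj/; onset = /nj/, preceding coda = /z/.
/i…i/ gap (V2→V3): /bbj/ — longest licit onset from the right is /bj/, leaving /b/ as coda.
Result: nuz.njib.bji.
Classifying each syllable: /nuz/ (closed), /njib/ (closed), /bji/ (open).
Closed syllables: 2.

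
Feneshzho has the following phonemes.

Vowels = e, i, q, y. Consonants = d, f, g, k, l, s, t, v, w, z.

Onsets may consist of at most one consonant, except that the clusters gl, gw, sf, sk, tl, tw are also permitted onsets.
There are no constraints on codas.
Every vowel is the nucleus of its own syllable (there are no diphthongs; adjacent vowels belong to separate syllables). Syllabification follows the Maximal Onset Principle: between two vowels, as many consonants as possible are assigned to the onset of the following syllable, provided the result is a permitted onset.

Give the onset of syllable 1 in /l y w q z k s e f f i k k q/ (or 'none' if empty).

The vowels are y, q, e, i, q — 5 nuclei, so 5 syllables.
Between /y/ (V1) and /q/ (V2): /w/ → onset of the next syllable (single consonants are always licit onsets).
Between /q/ (V2) and /e/ (V3): cluster /zks/ — the longest permitted-onset suffix is /s/; onset = /s/, preceding coda = /zk/.
Between /e/ (V3) and /i/ (V4): /ff/ splits as /f/ + /f/ (/f/ is the longest suffix that is a licit onset).
Between /i/ (V4) and /q/ (V5): /kk/; trying suffixes from longest down, /k/ is the first permitted one, so coda /k/ | onset /k/.
Result: ly.wqzk.sef.fik.kq.
Syllable 1 is /ly/: onset /l/, nucleus /y/, coda ∅.

l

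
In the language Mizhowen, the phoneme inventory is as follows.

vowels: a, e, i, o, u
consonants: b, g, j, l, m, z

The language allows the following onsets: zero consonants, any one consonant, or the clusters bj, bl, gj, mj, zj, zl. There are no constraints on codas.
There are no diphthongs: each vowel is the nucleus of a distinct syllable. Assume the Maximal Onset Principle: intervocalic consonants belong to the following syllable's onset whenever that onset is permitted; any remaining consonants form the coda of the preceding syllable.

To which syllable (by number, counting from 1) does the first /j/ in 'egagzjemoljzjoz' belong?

Vowels present: e, a, e, o, o; each is a nucleus, giving 5 syllables.
V1 /e/ – V2 /a/: /g/ is a single consonant, so it becomes the next onset.
V2 /a/ – V3 /e/: cluster /gzj/ — the longest permitted-onset suffix is /zj/; onset = /zj/, preceding coda = /g/.
V3 /e/ – V4 /o/: /m/ is a single consonant, so it becomes the next onset.
V4 /o/ – V5 /o/: cluster /ljzj/ — the longest permitted-onset suffix is /zj/; onset = /zj/, preceding coda = /lj/.
Syllabification: e.gag.zje.molj.zjoz.
The first /j/ is in the onset of syllable 3 (/zje/).

3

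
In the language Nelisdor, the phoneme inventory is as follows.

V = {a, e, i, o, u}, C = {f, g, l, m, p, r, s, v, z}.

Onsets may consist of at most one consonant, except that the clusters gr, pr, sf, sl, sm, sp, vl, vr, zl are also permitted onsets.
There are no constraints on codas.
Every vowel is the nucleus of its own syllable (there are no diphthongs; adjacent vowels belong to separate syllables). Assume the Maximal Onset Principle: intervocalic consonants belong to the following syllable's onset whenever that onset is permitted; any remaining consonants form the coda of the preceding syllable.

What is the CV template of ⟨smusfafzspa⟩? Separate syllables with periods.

The vowels are u, a, a — 3 nuclei, so 3 syllables.
Between /u/ (V1) and /a/ (V2): /sf/ — entire cluster is a permitted onset → onset /sf/, coda ∅.
Between /a/ (V2) and /a/ (V3): /fzsp/; trying suffixes from longest down, /sp/ is the first permitted one, so coda /fz/ | onset /sp/.
Result: smu.sfafz.spa.
Mapping each syllable to C/V: /smu/ → CCV, /sfafz/ → CCVCC, /spa/ → CCV.

CCV.CCVCC.CCV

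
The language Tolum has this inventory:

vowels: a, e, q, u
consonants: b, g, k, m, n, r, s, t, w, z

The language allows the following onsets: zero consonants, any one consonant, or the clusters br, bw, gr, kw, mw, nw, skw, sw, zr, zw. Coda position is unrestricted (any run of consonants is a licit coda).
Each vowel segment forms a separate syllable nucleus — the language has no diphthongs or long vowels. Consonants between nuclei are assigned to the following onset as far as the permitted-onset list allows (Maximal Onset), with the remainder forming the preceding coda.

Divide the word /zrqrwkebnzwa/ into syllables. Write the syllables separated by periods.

Nuclei (vowels): q, e, a → 3 syllables.
σ1/σ2 boundary: cluster /rwk/ — the longest permitted-onset suffix is /k/; onset = /k/, preceding coda = /rw/.
σ2/σ3 boundary: /bnzw/ splits as /bn/ + /zw/ (/zw/ is the longest suffix that is a licit onset).

zrqrw.kebn.zwa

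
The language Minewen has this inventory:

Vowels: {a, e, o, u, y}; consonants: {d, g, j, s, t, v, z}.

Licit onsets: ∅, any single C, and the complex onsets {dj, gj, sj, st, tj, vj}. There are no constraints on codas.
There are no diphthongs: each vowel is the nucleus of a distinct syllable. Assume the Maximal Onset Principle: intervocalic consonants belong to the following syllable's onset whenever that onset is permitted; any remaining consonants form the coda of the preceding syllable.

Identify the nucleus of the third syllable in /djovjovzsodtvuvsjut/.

Nuclei (vowels): o, o, o, u, u → 5 syllables.
The third nucleus (vowel 3 from the left) is /o/.

o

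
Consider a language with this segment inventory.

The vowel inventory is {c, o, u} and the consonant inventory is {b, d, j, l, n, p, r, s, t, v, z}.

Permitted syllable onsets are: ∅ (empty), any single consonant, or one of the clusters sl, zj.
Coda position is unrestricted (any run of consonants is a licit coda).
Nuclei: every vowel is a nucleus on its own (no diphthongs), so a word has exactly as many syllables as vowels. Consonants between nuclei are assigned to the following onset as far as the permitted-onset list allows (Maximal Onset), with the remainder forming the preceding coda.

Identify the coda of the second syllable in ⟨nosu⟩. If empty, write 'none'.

none

The vowels are o, u — 2 nuclei, so 2 syllables.
/o…u/ gap (V1→V2): just /s/ — single C goes to the following onset.
Syllabification: no.su.
Syllable 2 is /su/: onset /s/, nucleus /u/, coda ∅.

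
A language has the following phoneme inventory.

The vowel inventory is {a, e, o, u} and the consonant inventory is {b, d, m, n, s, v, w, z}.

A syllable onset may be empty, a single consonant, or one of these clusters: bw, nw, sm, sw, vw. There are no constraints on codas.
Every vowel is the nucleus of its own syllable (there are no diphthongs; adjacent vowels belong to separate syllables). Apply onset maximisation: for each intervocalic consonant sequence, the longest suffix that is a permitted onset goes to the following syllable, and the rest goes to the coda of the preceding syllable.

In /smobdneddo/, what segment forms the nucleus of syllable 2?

e

The vowels are o, e, o — 3 nuclei, so 3 syllables.
The second nucleus (vowel 2 from the left) is /e/.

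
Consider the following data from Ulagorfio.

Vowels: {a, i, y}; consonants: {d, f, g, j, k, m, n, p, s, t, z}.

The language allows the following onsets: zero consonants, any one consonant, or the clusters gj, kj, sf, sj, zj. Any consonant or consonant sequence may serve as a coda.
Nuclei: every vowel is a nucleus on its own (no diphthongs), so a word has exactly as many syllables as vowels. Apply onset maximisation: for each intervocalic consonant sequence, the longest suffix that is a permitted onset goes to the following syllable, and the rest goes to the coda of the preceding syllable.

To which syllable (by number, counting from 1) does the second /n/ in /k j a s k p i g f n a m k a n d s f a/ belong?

Nuclei (vowels): a, i, a, a, a → 5 syllables.
V1 /a/ – V2 /i/: /skp/; trying suffixes from longest down, /p/ is the first permitted one, so coda /sk/ | onset /p/.
V2 /i/ – V3 /a/: /gfn/; trying suffixes from longest down, /n/ is the first permitted one, so coda /gf/ | onset /n/.
V3 /a/ – V4 /a/: /mk/; trying suffixes from longest down, /k/ is the first permitted one, so coda /m/ | onset /k/.
V4 /a/ – V5 /a/: /ndsf/; trying suffixes from longest down, /sf/ is the first permitted one, so coda /nd/ | onset /sf/.
Putting it together: kjask.pigf.nam.kand.sfa.
The second /n/ is in the coda of syllable 4 (/kand/).

4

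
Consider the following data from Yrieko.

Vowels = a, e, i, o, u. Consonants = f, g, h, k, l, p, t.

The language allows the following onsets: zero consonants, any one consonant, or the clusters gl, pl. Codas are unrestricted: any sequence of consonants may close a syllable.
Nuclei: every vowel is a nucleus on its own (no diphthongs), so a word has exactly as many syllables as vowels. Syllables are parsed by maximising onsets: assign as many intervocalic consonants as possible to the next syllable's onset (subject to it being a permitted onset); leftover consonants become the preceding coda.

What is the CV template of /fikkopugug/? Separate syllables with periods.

Vowels present: i, o, u, u; each is a nucleus, giving 4 syllables.
Between /i/ (V1) and /o/ (V2): /kk/ splits as /k/ + /k/ (/k/ is the longest suffix that is a licit onset).
Between /o/ (V2) and /u/ (V3): /p/ is a single consonant, so it becomes the next onset.
Between /u/ (V3) and /u/ (V4): /g/ → onset of the next syllable (single consonants are always licit onsets).
Putting it together: fik.ko.pu.gug.
Mapping each syllable to C/V: /fik/ → CVC, /ko/ → CV, /pu/ → CV, /gug/ → CVC.

CVC.CV.CV.CVC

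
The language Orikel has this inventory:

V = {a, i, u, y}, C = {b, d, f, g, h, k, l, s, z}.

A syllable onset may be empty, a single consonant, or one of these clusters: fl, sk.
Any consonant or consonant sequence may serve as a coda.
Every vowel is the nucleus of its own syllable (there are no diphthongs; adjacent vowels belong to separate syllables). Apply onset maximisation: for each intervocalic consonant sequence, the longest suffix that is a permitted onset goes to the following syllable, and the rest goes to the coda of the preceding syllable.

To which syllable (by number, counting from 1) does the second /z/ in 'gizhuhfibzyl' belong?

The vowels are i, u, i, y — 4 nuclei, so 4 syllables.
/i…u/ gap (V1→V2): /zh/ — longest licit onset from the right is /h/, leaving /z/ as coda.
/u…i/ gap (V2→V3): /hf/ splits as /h/ + /f/ (/f/ is the longest suffix that is a licit onset).
/i…y/ gap (V3→V4): /bz/ splits as /b/ + /z/ (/z/ is the longest suffix that is a licit onset).
Result: giz.huh.fib.zyl.
The second /z/ is in the onset of syllable 4 (/zyl/).

4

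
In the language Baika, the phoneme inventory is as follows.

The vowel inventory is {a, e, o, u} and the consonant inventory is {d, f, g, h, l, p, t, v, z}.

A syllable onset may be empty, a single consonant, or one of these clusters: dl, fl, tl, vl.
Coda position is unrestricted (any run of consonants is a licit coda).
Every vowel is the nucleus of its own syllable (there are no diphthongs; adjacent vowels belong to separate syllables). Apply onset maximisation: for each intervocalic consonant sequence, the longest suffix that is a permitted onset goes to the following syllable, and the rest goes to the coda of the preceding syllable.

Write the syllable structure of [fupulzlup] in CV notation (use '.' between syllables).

Nuclei (vowels): u, u, u → 3 syllables.
Between /u/ (V1) and /u/ (V2): /p/ is a single consonant, so it becomes the next onset.
Between /u/ (V2) and /u/ (V3): /lzl/ — longest licit onset from the right is /l/, leaving /lz/ as coda.
Putting it together: fu.pulz.lup.
Mapping each syllable to C/V: /fu/ → CV, /pulz/ → CVCC, /lup/ → CVC.

CV.CVCC.CVC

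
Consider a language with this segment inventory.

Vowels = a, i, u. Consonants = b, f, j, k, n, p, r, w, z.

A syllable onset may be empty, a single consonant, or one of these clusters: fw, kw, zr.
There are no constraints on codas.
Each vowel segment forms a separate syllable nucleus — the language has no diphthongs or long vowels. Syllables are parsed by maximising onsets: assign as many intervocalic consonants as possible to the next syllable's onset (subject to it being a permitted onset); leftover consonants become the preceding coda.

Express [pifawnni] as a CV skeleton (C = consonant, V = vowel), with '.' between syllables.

CV.CVCC.CV

Vowels present: i, a, i; each is a nucleus, giving 3 syllables.
σ1/σ2 boundary: just /f/ — single C goes to the following onset.
σ2/σ3 boundary: /wnn/; trying suffixes from longest down, /n/ is the first permitted one, so coda /wn/ | onset /n/.
Syllabification: pi.fawn.ni.
Mapping each syllable to C/V: /pi/ → CV, /fawn/ → CVCC, /ni/ → CV.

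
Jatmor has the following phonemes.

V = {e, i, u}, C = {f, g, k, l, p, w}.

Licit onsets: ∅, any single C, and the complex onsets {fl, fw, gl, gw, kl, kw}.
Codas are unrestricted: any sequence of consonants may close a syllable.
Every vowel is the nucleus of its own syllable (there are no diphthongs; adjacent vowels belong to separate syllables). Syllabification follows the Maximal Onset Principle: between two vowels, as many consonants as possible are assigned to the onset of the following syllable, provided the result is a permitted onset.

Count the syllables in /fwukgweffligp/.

The vowels are u, e, i — 3 nuclei, so 3 syllables.

3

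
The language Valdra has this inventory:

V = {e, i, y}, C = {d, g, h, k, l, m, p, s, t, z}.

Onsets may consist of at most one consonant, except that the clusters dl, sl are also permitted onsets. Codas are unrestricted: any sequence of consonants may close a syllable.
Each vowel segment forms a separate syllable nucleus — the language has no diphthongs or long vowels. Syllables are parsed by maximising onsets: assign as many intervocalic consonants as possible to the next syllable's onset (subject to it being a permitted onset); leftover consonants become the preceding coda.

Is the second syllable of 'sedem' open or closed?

closed

The vowels are e, e — 2 nuclei, so 2 syllables.
/e…e/ gap (V1→V2): /d/ is a single consonant, so it becomes the next onset.
Syllabification: se.dem.
Syllable 2 is /dem/ with coda /m/, so it is closed.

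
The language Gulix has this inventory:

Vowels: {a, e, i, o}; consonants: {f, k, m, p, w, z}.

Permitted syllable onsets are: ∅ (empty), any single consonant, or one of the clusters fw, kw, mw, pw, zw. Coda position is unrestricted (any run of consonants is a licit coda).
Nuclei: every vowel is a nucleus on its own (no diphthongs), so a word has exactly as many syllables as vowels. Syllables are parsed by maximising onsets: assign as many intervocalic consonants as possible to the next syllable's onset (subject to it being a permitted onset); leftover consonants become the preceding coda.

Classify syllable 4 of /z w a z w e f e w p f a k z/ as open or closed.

closed

Vowels present: a, e, e, a; each is a nucleus, giving 4 syllables.
/a…e/ gap (V1→V2): cluster /zw/ — /zw/ is itself a permitted onset, so the whole cluster goes right; preceding coda = ∅.
/e…e/ gap (V2→V3): /f/ → onset of the next syllable (single consonants are always licit onsets).
/e…a/ gap (V3→V4): cluster /wpf/ — the longest permitted-onset suffix is /f/; onset = /f/, preceding coda = /wp/.
So the parse is zwa.zwe.fewp.fakz.
Syllable 4 is /fakz/ with coda /kz/, so it is closed.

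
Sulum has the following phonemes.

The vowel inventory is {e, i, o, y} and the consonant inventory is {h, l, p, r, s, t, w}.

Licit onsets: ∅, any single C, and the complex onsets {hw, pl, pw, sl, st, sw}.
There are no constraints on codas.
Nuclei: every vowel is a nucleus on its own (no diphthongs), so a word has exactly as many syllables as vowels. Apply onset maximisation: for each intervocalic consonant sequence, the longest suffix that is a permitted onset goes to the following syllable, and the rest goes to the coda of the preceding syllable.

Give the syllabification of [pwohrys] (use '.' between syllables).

pwoh.rys

Vowels present: o, y; each is a nucleus, giving 2 syllables.
/o…y/ gap (V1→V2): cluster /hr/ — the longest permitted-onset suffix is /r/; onset = /r/, preceding coda = /h/.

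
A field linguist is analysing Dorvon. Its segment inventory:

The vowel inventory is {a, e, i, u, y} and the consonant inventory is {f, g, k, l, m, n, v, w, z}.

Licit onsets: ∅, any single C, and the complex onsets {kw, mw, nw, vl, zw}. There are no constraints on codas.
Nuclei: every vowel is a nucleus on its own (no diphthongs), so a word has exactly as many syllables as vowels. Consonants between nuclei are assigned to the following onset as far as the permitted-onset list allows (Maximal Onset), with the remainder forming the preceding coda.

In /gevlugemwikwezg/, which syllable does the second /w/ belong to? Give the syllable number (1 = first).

5

Nuclei (vowels): e, u, e, i, e → 5 syllables.
V1 /e/ – V2 /u/: /vl/ is a licit onset in full, so it all attaches to the next syllable.
V2 /u/ – V3 /e/: /g/ → onset of the next syllable (single consonants are always licit onsets).
V3 /e/ – V4 /i/: /mw/ — entire cluster is a permitted onset → onset /mw/, coda ∅.
V4 /i/ – V5 /e/: cluster /kw/ — /kw/ is itself a permitted onset, so the whole cluster goes right; preceding coda = ∅.
Putting it together: ge.vlu.ge.mwi.kwezg.
The second /w/ is in the onset of syllable 5 (/kwezg/).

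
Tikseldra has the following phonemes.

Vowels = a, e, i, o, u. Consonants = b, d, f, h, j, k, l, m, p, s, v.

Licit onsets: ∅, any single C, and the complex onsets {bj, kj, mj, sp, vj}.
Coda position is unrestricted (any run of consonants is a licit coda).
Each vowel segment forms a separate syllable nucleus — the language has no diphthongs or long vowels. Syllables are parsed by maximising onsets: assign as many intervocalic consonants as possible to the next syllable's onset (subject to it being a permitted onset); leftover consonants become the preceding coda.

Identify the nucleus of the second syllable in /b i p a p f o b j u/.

The vowels are i, a, o, u — 4 nuclei, so 4 syllables.
The second nucleus (vowel 2 from the left) is /a/.

a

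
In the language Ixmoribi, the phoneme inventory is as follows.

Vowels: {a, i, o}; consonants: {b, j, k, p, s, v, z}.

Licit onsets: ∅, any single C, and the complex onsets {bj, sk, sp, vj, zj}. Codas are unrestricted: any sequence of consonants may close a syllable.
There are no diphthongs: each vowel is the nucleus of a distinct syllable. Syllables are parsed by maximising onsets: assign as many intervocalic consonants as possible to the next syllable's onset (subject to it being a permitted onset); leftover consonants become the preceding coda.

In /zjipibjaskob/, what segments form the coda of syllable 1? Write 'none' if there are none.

none

Vowels present: i, i, a, o; each is a nucleus, giving 4 syllables.
Between /i/ (V1) and /i/ (V2): /p/ is a single consonant, so it becomes the next onset.
Between /i/ (V2) and /a/ (V3): cluster /bj/ — /bj/ is itself a permitted onset, so the whole cluster goes right; preceding coda = ∅.
Between /a/ (V3) and /o/ (V4): /sk/ is a licit onset in full, so it all attaches to the next syllable.
Putting it together: zji.pi.bja.skob.
Syllable 1 is /zji/: onset /zj/, nucleus /i/, coda ∅.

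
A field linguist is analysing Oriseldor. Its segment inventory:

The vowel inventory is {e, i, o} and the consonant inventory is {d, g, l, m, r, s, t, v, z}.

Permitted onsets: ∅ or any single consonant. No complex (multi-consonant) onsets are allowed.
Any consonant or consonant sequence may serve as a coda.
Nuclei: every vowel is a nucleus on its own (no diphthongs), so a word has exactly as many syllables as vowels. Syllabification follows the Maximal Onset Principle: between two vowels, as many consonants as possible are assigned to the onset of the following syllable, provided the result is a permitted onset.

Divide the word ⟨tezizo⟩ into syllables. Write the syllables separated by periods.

te.zi.zo

The vowels are e, i, o — 3 nuclei, so 3 syllables.
V1 /e/ – V2 /i/: /z/ is a single consonant, so it becomes the next onset.
V2 /i/ – V3 /o/: just /z/ — single C goes to the following onset.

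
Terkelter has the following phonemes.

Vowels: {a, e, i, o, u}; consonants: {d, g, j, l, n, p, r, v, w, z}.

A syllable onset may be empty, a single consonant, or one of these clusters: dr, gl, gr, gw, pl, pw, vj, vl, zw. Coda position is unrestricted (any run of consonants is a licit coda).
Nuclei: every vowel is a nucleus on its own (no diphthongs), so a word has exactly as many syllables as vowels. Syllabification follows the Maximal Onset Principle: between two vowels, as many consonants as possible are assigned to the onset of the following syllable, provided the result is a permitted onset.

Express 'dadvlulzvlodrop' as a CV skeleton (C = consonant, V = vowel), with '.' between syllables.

CVC.CCVCC.CCV.CCVC

Vowels present: a, u, o, o; each is a nucleus, giving 4 syllables.
/a…u/ gap (V1→V2): /dvl/ — longest licit onset from the right is /vl/, leaving /d/ as coda.
/u…o/ gap (V2→V3): /lzvl/ splits as /lz/ + /vl/ (/vl/ is the longest suffix that is a licit onset).
/o…o/ gap (V3→V4): /dr/ — entire cluster is a permitted onset → onset /dr/, coda ∅.
Putting it together: dad.vlulz.vlo.drop.
Mapping each syllable to C/V: /dad/ → CVC, /vlulz/ → CCVCC, /vlo/ → CCV, /drop/ → CCVC.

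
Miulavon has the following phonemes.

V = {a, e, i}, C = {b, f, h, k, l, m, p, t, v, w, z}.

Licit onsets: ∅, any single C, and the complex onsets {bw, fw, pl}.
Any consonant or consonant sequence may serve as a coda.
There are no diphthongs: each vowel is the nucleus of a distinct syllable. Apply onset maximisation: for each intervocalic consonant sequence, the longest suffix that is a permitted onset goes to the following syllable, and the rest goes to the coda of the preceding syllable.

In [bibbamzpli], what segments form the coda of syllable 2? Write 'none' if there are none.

The vowels are i, a, i — 3 nuclei, so 3 syllables.
σ1/σ2 boundary: /bb/; trying suffixes from longest down, /b/ is the first permitted one, so coda /b/ | onset /b/.
σ2/σ3 boundary: cluster /mzpl/ — the longest permitted-onset suffix is /pl/; onset = /pl/, preceding coda = /mz/.
So the parse is bib.bamz.pli.
Syllable 2 is /bamz/: onset /b/, nucleus /a/, coda /mz/.

mz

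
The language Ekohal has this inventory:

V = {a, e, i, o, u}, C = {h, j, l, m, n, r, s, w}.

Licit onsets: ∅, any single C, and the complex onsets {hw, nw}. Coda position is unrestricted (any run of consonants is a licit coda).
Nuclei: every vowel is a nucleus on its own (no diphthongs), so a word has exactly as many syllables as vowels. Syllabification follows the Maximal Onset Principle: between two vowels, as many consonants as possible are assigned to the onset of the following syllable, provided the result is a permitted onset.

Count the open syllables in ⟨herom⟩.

1

The vowels are e, o — 2 nuclei, so 2 syllables.
V1 /e/ – V2 /o/: /r/ is a single consonant, so it becomes the next onset.
Syllabification: he.rom.
Classifying each syllable: /he/ (open), /rom/ (closed).
Open syllables: 1.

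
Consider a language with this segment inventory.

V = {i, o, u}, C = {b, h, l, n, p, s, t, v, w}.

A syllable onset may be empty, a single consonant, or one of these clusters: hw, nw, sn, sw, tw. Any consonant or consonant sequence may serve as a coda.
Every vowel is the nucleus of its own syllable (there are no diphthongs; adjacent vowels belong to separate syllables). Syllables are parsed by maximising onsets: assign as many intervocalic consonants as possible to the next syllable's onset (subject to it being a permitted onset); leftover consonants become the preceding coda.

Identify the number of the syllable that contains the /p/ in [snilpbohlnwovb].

1

The vowels are i, o, o — 3 nuclei, so 3 syllables.
/i…o/ gap (V1→V2): /lpb/ splits as /lp/ + /b/ (/b/ is the longest suffix that is a licit onset).
/o…o/ gap (V2→V3): /hlnw/; trying suffixes from longest down, /nw/ is the first permitted one, so coda /hl/ | onset /nw/.
Result: snilp.bohl.nwovb.
The /p/ is in the coda of syllable 1 (/snilp/).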